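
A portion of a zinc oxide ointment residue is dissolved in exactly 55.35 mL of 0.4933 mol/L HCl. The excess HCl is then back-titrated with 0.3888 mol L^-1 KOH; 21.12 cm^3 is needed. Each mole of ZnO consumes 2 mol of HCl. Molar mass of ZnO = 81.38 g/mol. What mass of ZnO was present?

Total n(HCl) added = 0.4933 x 0.05535 = 0.02730 mol.
n(KOH) used = 0.3888 x 0.02112 = 0.008211 mol, which equals the excess n(HCl).
So n(HCl) consumed by the sample = 0.02730 - 0.008211 = 0.01909 mol.
n(ZnO) = 0.01909 / 2 = 0.009546 mol.
mass = 0.009546 mol x 81.38 g/mol = 0.777 g.

0.777 g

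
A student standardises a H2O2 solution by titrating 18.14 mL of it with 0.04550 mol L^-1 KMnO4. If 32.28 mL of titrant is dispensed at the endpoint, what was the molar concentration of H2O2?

n(KMnO4) = 0.04550 x 0.03228 = 0.001469 mol.
From the balanced equation, 2 mol KMnO4 reacts with 5 mol H2O2, so n(H2O2) = 0.001469 x 5/2 = 0.003672 mol.
[H2O2] = 0.003672 / 0.01814 L = 0.202 M.

0.202 M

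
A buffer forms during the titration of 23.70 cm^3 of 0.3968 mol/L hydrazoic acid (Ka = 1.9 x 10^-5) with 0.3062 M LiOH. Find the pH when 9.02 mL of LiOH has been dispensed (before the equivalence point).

Initial n(HN3) = 0.3968 x 0.02370 = 0.009404 mol.
n(LiOH) added = 0.3062 x 0.009020 = 0.002762 mol, converting that many moles of HN3 to N3-.
Remaining n(HN3) = 0.006642 mol; n(N3-) = 0.002762 mol.
By Henderson-Hasselbalch, pH = pKa + log([A^-]/[HA]) = 4.72 + log(0.002762/0.006642) = 4.72 + (-0.38) = 4.34.

4.34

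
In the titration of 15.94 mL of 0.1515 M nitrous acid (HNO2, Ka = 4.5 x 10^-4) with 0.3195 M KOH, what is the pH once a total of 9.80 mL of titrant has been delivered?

n(acid) = 0.1515 x 0.01594 = 0.002415 mol; n(KOH) added = 0.3195 x 0.009800 = 0.003131 mol.
Base is in excess by 0.003131 - 0.002415 = 0.0007162 mol in a total volume of 0.02574 L.
[OH^-] = 0.0007162/0.02574 = 0.02782 M, so pOH = 1.56 and pH = 14.00 - 1.56 = 12.44.

12.44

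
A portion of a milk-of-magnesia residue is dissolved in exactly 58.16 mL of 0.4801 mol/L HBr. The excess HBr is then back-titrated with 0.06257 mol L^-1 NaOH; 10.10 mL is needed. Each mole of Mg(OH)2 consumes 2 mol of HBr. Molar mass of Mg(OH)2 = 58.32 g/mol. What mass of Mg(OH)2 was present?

0.796 g

Total n(HBr) added = 0.4801 x 0.05816 = 0.02792 mol.
n(NaOH) used = 0.06257 x 0.01010 = 0.0006320 mol, which equals the excess n(HBr).
So n(HBr) consumed by the sample = 0.02792 - 0.0006320 = 0.02729 mol.
n(Mg(OH)2) = 0.02729 / 2 = 0.01365 mol.
mass = 0.01365 mol x 58.32 g/mol = 0.796 g.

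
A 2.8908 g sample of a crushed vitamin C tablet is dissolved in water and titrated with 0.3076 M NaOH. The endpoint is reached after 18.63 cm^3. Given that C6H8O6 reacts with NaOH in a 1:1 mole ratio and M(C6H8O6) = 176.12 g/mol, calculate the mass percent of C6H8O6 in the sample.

34.9%

n(NaOH) = 0.3076 x 0.01863 = 0.005731 mol.
n(C6H8O6) = 0.005731 / 1 = 0.005731 mol.
mass of C6H8O6 = 0.005731 x 176.12 = 1.009 g.
% purity = 1.009 / 2.8908 x 100 = 34.9%.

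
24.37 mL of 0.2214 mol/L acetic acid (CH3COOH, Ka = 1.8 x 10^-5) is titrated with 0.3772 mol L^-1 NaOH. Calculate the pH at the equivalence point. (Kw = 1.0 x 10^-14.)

8.94

n(CH3COOH) = 0.2214 x 0.02437 = 0.005396 mol; V(NaOH) at equivalence = 0.005396/0.3772 = 0.01430 L.
At equivalence all the acid is converted to CH3COO-; total volume = 0.02437 + 0.01430 = 0.03867 L, so [CH3COO-] = 0.005396/0.03867 = 0.1395 M.
Kb = Kw/Ka = 1.0e-14 / 1.8 x 10^-5 = 5.56e-10.
[OH^-] = sqrt(Kb x [CH3COO-]) = sqrt(5.56e-10 x 0.1395) = 8.80e-6 M.
pOH = 5.06, so pH = 14.00 - 5.06 = 8.94.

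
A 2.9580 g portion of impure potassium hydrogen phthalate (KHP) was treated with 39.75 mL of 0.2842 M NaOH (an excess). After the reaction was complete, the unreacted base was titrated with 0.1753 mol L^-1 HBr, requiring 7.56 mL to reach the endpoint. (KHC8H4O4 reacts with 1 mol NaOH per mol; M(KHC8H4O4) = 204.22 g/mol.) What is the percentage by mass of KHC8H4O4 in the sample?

Total n(NaOH) added = 0.2842 x 0.03975 = 0.01130 mol.
n(HBr) used = 0.1753 x 0.007560 = 0.001325 mol, which equals the excess n(NaOH).
So n(NaOH) consumed by the sample = 0.01130 - 0.001325 = 0.009972 mol.
n(KHC8H4O4) = 0.009972 / 1 = 0.009972 mol.
mass KHC8H4O4 = 0.009972 x 204.22 = 2.036 g, so %KHC8H4O4 = 2.036/2.9580 x 100 = 68.8%.

68.8%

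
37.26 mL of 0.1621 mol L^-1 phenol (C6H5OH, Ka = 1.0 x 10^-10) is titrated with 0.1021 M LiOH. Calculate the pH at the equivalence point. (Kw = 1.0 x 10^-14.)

n(C6H5OH) = 0.1621 x 0.03726 = 0.006040 mol; V(LiOH) at equivalence = 0.006040/0.1021 = 0.05916 L.
At equivalence all the acid is converted to C6H5O-; total volume = 0.03726 + 0.05916 = 0.09642 L, so [C6H5O-] = 0.006040/0.09642 = 0.06264 M.
Kb = Kw/Ka = 1.0e-14 / 1.0 x 10^-10 = 0.000100.
[OH^-] = sqrt(Kb x [C6H5O-]) = sqrt(0.000100 x 0.06264) = 0.00250 M.
pOH = 2.60, so pH = 14.00 - 2.60 = 11.40.

11.40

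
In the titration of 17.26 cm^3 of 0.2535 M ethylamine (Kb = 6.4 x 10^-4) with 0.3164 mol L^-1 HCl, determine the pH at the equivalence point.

n(C2H5NH2) = 0.2535 x 0.01726 = 0.004375 mol; V(HCl) at equivalence = 0.004375/0.3164 = 0.01383 L.
At equivalence the base is fully converted to C2H5NH3+; total volume = 0.03109 L, so [C2H5NH3+] = 0.004375/0.03109 = 0.1407 M.
Ka(C2H5NH3+) = Kw/Kb = 1.0e-14 / 6.4 x 10^-4 = 1.56e-11.
[H^+] = sqrt(Ka x [C2H5NH3+]) = sqrt(1.56e-11 x 0.1407) = 1.48e-6 M.
pH = -log(1.48e-6) = 5.83.

5.83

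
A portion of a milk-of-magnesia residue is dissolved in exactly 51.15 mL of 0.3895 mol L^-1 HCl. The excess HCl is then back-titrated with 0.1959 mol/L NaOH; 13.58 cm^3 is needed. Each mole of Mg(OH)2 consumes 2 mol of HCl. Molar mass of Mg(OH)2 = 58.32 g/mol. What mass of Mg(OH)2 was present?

Total n(HCl) added = 0.3895 x 0.05115 = 0.01992 mol.
n(NaOH) used = 0.1959 x 0.01358 = 0.002660 mol, which equals the excess n(HCl).
So n(HCl) consumed by the sample = 0.01992 - 0.002660 = 0.01726 mol.
n(Mg(OH)2) = 0.01726 / 2 = 0.008631 mol.
mass = 0.008631 mol x 58.32 g/mol = 0.503 g.

0.503 g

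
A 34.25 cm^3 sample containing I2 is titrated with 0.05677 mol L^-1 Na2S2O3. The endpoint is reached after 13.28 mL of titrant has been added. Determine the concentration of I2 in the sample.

0.0110 M

n(Na2S2O3) = 0.05677 x 0.01328 = 0.0007539 mol.
From the balanced equation, 2 mol Na2S2O3 reacts with 1 mol I2, so n(I2) = 0.0007539 x 1/2 = 0.0003770 mol.
[I2] = 0.0003770 / 0.03425 L = 0.0110 M.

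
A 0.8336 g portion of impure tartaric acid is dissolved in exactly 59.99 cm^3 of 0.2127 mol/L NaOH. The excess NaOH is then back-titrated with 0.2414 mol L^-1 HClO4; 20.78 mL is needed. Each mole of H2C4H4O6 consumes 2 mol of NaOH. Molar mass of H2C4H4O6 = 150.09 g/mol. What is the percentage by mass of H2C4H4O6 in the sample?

Total n(NaOH) added = 0.2127 x 0.05999 = 0.01276 mol.
n(HClO4) used = 0.2414 x 0.02078 = 0.005016 mol, which equals the excess n(NaOH).
So n(NaOH) consumed by the sample = 0.01276 - 0.005016 = 0.007744 mol.
n(H2C4H4O6) = 0.007744 / 2 = 0.003872 mol.
mass H2C4H4O6 = 0.003872 x 150.09 = 0.5811 g, so %H2C4H4O6 = 0.5811/0.8336 x 100 = 69.7%.

69.7%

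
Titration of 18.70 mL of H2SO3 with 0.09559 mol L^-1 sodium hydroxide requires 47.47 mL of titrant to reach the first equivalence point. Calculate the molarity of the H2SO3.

0.243 M

n(NaOH) = 0.09559 x 0.04747 = 0.004538 mol.
At the first equivalence point, 1 mol OH^- react per mol H2SO3, so n(H2SO3) = 0.004538 / 1 = 0.004538 mol.
[H2SO3] = 0.004538 / 0.01870 L = 0.243 M.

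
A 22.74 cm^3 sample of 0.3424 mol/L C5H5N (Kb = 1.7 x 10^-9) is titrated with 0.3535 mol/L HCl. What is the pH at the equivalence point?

3.00

n(C5H5N) = 0.3424 x 0.02274 = 0.007786 mol; V(HCl) at equivalence = 0.007786/0.3535 = 0.02203 L.
At equivalence the base is fully converted to C5H5NH+; total volume = 0.04477 L, so [C5H5NH+] = 0.007786/0.04477 = 0.1739 M.
Ka(C5H5NH+) = Kw/Kb = 1.0e-14 / 1.7 x 10^-9 = 5.88e-6.
[H^+] = sqrt(Ka x [C5H5NH+]) = sqrt(5.88e-6 x 0.1739) = 0.00101 M.
pH = -log(0.00101) = 3.00.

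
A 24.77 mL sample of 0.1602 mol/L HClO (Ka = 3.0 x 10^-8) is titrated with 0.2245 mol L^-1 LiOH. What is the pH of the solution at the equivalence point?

10.25

n(HClO) = 0.1602 x 0.02477 = 0.003968 mol; V(LiOH) at equivalence = 0.003968/0.2245 = 0.01768 L.
At equivalence all the acid is converted to ClO-; total volume = 0.02477 + 0.01768 = 0.04245 L, so [ClO-] = 0.003968/0.04245 = 0.09349 M.
Kb = Kw/Ka = 1.0e-14 / 3.0 x 10^-8 = 3.33e-7.
[OH^-] = sqrt(Kb x [ClO-]) = sqrt(3.33e-7 x 0.09349) = 0.000177 M.
pOH = 3.75, so pH = 14.00 - 3.75 = 10.25.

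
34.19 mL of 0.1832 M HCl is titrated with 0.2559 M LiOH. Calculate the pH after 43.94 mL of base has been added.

12.80

n(acid) = 0.1832 x 0.03419 = 0.006264 mol; n(LiOH) added = 0.2559 x 0.04394 = 0.01124 mol.
Base is in excess by 0.01124 - 0.006264 = 0.004981 mol in a total volume of 0.07813 L.
[OH^-] = 0.004981/0.07813 = 0.06375 M, so pOH = 1.20 and pH = 14.00 - 1.20 = 12.80.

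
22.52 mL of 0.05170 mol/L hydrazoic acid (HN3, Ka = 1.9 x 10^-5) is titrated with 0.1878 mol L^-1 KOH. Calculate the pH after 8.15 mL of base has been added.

12.08

n(acid) = 0.05170 x 0.02252 = 0.001164 mol; n(KOH) added = 0.1878 x 0.008150 = 0.001531 mol.
Base is in excess by 0.001531 - 0.001164 = 0.0003663 mol in a total volume of 0.03067 L.
[OH^-] = 0.0003663/0.03067 = 0.01194 M, so pOH = 1.92 and pH = 14.00 - 1.92 = 12.08.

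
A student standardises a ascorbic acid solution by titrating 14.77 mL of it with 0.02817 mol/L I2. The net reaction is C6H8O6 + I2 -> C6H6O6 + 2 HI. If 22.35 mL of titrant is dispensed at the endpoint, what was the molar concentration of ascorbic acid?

0.0426 M

n(I2) = 0.02817 x 0.02235 = 0.0006296 mol.
From the balanced equation, 1 mol I2 reacts with 1 mol ascorbic acid, so n(ascorbic acid) = 0.0006296 x 1/1 = 0.0006296 mol.
[ascorbic acid] = 0.0006296 / 0.01477 L = 0.0426 M.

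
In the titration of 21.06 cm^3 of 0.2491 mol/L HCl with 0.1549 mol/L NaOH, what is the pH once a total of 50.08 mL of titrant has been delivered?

12.55

n(acid) = 0.2491 x 0.02106 = 0.005246 mol; n(NaOH) added = 0.1549 x 0.05008 = 0.007757 mol.
Base is in excess by 0.007757 - 0.005246 = 0.002511 mol in a total volume of 0.07114 L.
[OH^-] = 0.002511/0.07114 = 0.03530 M, so pOH = 1.45 and pH = 14.00 - 1.45 = 12.55.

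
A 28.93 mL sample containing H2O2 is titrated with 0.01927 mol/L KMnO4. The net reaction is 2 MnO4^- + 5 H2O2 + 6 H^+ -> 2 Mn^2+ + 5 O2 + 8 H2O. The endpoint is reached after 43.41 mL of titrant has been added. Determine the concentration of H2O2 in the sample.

0.0723 M

n(KMnO4) = 0.01927 x 0.04341 = 0.0008365 mol.
From the balanced equation, 2 mol KMnO4 reacts with 5 mol H2O2, so n(H2O2) = 0.0008365 x 5/2 = 0.002091 mol.
[H2O2] = 0.002091 / 0.02893 L = 0.0723 M.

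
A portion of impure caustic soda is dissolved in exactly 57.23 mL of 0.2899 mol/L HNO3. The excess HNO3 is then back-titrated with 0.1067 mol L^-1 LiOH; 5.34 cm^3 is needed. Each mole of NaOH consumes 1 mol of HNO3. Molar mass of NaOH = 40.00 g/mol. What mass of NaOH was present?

0.641 g

Total n(HNO3) added = 0.2899 x 0.05723 = 0.01659 mol.
n(LiOH) used = 0.1067 x 0.005340 = 0.0005698 mol, which equals the excess n(HNO3).
So n(HNO3) consumed by the sample = 0.01659 - 0.0005698 = 0.01602 mol.
n(NaOH) = 0.01602 / 1 = 0.01602 mol.
mass = 0.01602 mol x 40.00 g/mol = 0.641 g.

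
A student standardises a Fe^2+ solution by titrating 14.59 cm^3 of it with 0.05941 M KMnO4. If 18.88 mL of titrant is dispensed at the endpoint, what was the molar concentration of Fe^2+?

0.384 M

n(KMnO4) = 0.05941 x 0.01888 = 0.001122 mol.
From the balanced equation, 1 mol KMnO4 reacts with 5 mol Fe^2+, so n(Fe^2+) = 0.001122 x 5/1 = 0.005608 mol.
[Fe^2+] = 0.005608 / 0.01459 L = 0.384 M.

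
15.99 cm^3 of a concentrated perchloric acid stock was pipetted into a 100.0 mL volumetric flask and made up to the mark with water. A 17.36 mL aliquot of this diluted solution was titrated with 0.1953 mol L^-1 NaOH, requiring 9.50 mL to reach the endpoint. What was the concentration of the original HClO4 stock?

n(NaOH) = 0.1953 x 0.009500 = 0.001855 mol.
n(HClO4) in the aliquot = 0.001855 mol.
[diluted HClO4] = 0.001855 / 0.01736 = 0.1069 M.
Dilution factor = 100.0/15.99 = 6.254, so [stock] = 0.1069 x 6.254 = 0.668 M.

0.668 M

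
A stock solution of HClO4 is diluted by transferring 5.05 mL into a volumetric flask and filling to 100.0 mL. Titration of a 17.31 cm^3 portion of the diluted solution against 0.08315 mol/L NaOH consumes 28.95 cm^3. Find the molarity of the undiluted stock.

n(NaOH) = 0.08315 x 0.02895 = 0.002407 mol.
n(HClO4) in the aliquot = 0.002407 mol.
[diluted HClO4] = 0.002407 / 0.01731 = 0.1391 M.
Dilution factor = 100.0/5.050 = 19.80, so [stock] = 0.1391 x 19.80 = 2.75 M.

2.75 M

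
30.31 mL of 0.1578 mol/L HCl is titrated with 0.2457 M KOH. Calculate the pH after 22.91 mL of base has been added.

n(acid) = 0.1578 x 0.03031 = 0.004783 mol; n(KOH) added = 0.2457 x 0.02291 = 0.005629 mol.
Base is in excess by 0.005629 - 0.004783 = 0.0008461 mol in a total volume of 0.05322 L.
[OH^-] = 0.0008461/0.05322 = 0.01590 M, so pOH = 1.80 and pH = 14.00 - 1.80 = 12.20.

12.20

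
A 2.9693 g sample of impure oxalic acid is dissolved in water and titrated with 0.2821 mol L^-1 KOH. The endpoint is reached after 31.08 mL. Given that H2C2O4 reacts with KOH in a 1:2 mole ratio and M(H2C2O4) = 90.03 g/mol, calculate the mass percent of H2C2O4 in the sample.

13.3%

n(KOH) = 0.2821 x 0.03108 = 0.008768 mol.
n(H2C2O4) = 0.008768 / 2 = 0.004384 mol.
mass of H2C2O4 = 0.004384 x 90.03 = 0.3947 g.
% purity = 0.3947 / 2.9693 x 100 = 13.3%.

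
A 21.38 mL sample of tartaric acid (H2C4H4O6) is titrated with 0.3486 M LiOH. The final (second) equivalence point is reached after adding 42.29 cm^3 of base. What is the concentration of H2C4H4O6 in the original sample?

n(LiOH) = 0.3486 x 0.04229 = 0.01474 mol.
At the final (second) equivalence point, 2 mol OH^- react per mol H2C4H4O6, so n(H2C4H4O6) = 0.01474 / 2 = 0.007371 mol.
[H2C4H4O6] = 0.007371 / 0.02138 L = 0.345 M.

0.345 M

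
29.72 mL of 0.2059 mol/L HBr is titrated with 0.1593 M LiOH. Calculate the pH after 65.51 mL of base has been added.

n(acid) = 0.2059 x 0.02972 = 0.006119 mol; n(LiOH) added = 0.1593 x 0.06551 = 0.01044 mol.
Base is in excess by 0.01044 - 0.006119 = 0.004316 mol in a total volume of 0.09523 L.
[OH^-] = 0.004316/0.09523 = 0.04533 M, so pOH = 1.34 and pH = 14.00 - 1.34 = 12.66.

12.66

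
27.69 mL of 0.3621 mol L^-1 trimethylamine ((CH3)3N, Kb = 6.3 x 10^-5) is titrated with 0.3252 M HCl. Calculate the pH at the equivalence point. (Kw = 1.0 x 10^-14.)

n((CH3)3N) = 0.3621 x 0.02769 = 0.01003 mol; V(HCl) at equivalence = 0.01003/0.3252 = 0.03083 L.
At equivalence the base is fully converted to (CH3)3NH+; total volume = 0.05852 L, so [(CH3)3NH+] = 0.01003/0.05852 = 0.1713 M.
Ka((CH3)3NH+) = Kw/Kb = 1.0e-14 / 6.3 x 10^-5 = 1.59e-10.
[H^+] = sqrt(Ka x [(CH3)3NH+]) = sqrt(1.59e-10 x 0.1713) = 5.21e-6 M.
pH = -log(5.21e-6) = 5.28.

5.28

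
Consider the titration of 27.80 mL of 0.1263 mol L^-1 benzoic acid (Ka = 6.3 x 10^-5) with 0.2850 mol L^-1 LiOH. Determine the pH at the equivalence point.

8.57

n(C6H5COOH) = 0.1263 x 0.02780 = 0.003511 mol; V(LiOH) at equivalence = 0.003511/0.2850 = 0.01232 L.
At equivalence all the acid is converted to C6H5COO-; total volume = 0.02780 + 0.01232 = 0.04012 L, so [C6H5COO-] = 0.003511/0.04012 = 0.08752 M.
Kb = Kw/Ka = 1.0e-14 / 6.3 x 10^-5 = 1.59e-10.
[OH^-] = sqrt(Kb x [C6H5COO-]) = sqrt(1.59e-10 x 0.08752) = 3.73e-6 M.
pOH = 5.43, so pH = 14.00 - 5.43 = 8.57.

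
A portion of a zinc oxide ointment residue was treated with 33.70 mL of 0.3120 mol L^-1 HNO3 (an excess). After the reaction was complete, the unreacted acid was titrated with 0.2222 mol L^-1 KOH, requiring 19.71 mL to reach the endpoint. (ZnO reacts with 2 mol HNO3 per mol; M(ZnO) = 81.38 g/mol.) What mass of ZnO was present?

0.250 g

Total n(HNO3) added = 0.3120 x 0.03370 = 0.01051 mol.
n(KOH) used = 0.2222 x 0.01971 = 0.004380 mol, which equals the excess n(HNO3).
So n(HNO3) consumed by the sample = 0.01051 - 0.004380 = 0.006135 mol.
n(ZnO) = 0.006135 / 2 = 0.003067 mol.
mass = 0.003067 mol x 81.38 g/mol = 0.250 g.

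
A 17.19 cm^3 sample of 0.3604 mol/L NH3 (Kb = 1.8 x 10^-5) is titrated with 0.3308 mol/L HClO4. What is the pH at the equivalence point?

5.01

n(NH3) = 0.3604 x 0.01719 = 0.006195 mol; V(HClO4) at equivalence = 0.006195/0.3308 = 0.01873 L.
At equivalence the base is fully converted to NH4+; total volume = 0.03592 L, so [NH4+] = 0.006195/0.03592 = 0.1725 M.
Ka(NH4+) = Kw/Kb = 1.0e-14 / 1.8 x 10^-5 = 5.56e-10.
[H^+] = sqrt(Ka x [NH4+]) = sqrt(5.56e-10 x 0.1725) = 9.79e-6 M.
pH = -log(9.79e-6) = 5.01.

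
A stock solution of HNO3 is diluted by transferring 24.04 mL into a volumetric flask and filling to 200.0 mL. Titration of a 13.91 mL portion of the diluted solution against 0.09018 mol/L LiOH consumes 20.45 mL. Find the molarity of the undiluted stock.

1.10 M

n(LiOH) = 0.09018 x 0.02045 = 0.001844 mol.
n(HNO3) in the aliquot = 0.001844 mol.
[diluted HNO3] = 0.001844 / 0.01391 = 0.1326 M.
Dilution factor = 200.0/24.04 = 8.319, so [stock] = 0.1326 x 8.319 = 1.10 M.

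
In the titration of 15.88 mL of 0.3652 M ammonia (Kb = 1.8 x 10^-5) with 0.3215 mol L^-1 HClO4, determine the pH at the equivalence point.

5.01

n(NH3) = 0.3652 x 0.01588 = 0.005799 mol; V(HClO4) at equivalence = 0.005799/0.3215 = 0.01804 L.
At equivalence the base is fully converted to NH4+; total volume = 0.03392 L, so [NH4+] = 0.005799/0.03392 = 0.1710 M.
Ka(NH4+) = Kw/Kb = 1.0e-14 / 1.8 x 10^-5 = 5.56e-10.
[H^+] = sqrt(Ka x [NH4+]) = sqrt(5.56e-10 x 0.1710) = 9.75e-6 M.
pH = -log(9.75e-6) = 5.01.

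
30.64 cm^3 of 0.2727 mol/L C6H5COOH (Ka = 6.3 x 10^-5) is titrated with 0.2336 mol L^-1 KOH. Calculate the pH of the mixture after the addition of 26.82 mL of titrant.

4.68

Initial n(C6H5COOH) = 0.2727 x 0.03064 = 0.008356 mol.
n(KOH) added = 0.2336 x 0.02682 = 0.006265 mol, converting that many moles of C6H5COOH to C6H5COO-.
Remaining n(C6H5COOH) = 0.002090 mol; n(C6H5COO-) = 0.006265 mol.
By Henderson-Hasselbalch, pH = pKa + log([A^-]/[HA]) = 4.20 + log(0.006265/0.002090) = 4.20 + (+0.48) = 4.68.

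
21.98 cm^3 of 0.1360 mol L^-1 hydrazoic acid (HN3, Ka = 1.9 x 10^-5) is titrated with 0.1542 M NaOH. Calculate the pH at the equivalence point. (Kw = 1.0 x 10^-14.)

8.79

n(HN3) = 0.1360 x 0.02198 = 0.002989 mol; V(NaOH) at equivalence = 0.002989/0.1542 = 0.01939 L.
At equivalence all the acid is converted to N3-; total volume = 0.02198 + 0.01939 = 0.04137 L, so [N3-] = 0.002989/0.04137 = 0.07226 M.
Kb = Kw/Ka = 1.0e-14 / 1.9 x 10^-5 = 5.26e-10.
[OH^-] = sqrt(Kb x [N3-]) = sqrt(5.26e-10 x 0.07226) = 6.17e-6 M.
pOH = 5.21, so pH = 14.00 - 5.21 = 8.79.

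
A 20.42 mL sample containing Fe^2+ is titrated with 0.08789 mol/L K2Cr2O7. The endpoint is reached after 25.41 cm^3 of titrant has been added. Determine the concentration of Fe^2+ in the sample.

0.656 M

n(K2Cr2O7) = 0.08789 x 0.02541 = 0.002233 mol.
From the balanced equation, 1 mol K2Cr2O7 reacts with 6 mol Fe^2+, so n(Fe^2+) = 0.002233 x 6/1 = 0.01340 mol.
[Fe^2+] = 0.01340 / 0.02042 L = 0.656 M.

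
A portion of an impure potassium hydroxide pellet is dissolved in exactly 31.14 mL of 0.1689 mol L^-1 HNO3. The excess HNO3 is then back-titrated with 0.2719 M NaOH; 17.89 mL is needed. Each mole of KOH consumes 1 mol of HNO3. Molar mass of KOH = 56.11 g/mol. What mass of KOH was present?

0.0222 g

Total n(HNO3) added = 0.1689 x 0.03114 = 0.005260 mol.
n(NaOH) used = 0.2719 x 0.01789 = 0.004864 mol, which equals the excess n(HNO3).
So n(HNO3) consumed by the sample = 0.005260 - 0.004864 = 0.0003953 mol.
n(KOH) = 0.0003953 / 1 = 0.0003953 mol.
mass = 0.0003953 mol x 56.11 g/mol = 0.0222 g.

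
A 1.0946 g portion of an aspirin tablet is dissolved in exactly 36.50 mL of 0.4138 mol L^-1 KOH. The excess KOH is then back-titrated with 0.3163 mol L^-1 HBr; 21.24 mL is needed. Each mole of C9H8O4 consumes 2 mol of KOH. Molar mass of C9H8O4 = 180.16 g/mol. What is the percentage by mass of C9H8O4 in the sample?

69.0%

Total n(KOH) added = 0.4138 x 0.03650 = 0.01510 mol.
n(HBr) used = 0.3163 x 0.02124 = 0.006718 mol, which equals the excess n(KOH).
So n(KOH) consumed by the sample = 0.01510 - 0.006718 = 0.008385 mol.
n(C9H8O4) = 0.008385 / 2 = 0.004193 mol.
mass C9H8O4 = 0.004193 x 180.16 = 0.7554 g, so %C9H8O4 = 0.7554/1.0946 x 100 = 69.0%.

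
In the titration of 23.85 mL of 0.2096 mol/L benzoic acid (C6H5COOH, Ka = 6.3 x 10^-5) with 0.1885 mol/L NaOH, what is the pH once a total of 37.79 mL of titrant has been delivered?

12.54

n(acid) = 0.2096 x 0.02385 = 0.004999 mol; n(NaOH) added = 0.1885 x 0.03779 = 0.007123 mol.
Base is in excess by 0.007123 - 0.004999 = 0.002124 mol in a total volume of 0.06164 L.
[OH^-] = 0.002124/0.06164 = 0.03447 M, so pOH = 1.46 and pH = 14.00 - 1.46 = 12.54.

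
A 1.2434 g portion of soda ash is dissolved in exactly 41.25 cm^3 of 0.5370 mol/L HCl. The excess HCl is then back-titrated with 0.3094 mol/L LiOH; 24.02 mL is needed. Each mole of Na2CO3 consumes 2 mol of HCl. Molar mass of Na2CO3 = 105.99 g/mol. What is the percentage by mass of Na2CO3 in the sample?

62.7%

Total n(HCl) added = 0.5370 x 0.04125 = 0.02215 mol.
n(LiOH) used = 0.3094 x 0.02402 = 0.007432 mol, which equals the excess n(HCl).
So n(HCl) consumed by the sample = 0.02215 - 0.007432 = 0.01472 mol.
n(Na2CO3) = 0.01472 / 2 = 0.007360 mol.
mass Na2CO3 = 0.007360 x 105.99 = 0.7801 g, so %Na2CO3 = 0.7801/1.2434 x 100 = 62.7%.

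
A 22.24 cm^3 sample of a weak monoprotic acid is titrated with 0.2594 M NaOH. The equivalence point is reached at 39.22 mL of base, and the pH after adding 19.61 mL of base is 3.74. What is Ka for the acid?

1.8 x 10^-4

19.61 mL is half of the equivalence volume, so this is the half-equivalence point where [HA] = [A^-].
At half-equivalence pH = pKa, so pKa = 3.74.
Ka = 10^(-3.74) = 1.8 x 10^-4.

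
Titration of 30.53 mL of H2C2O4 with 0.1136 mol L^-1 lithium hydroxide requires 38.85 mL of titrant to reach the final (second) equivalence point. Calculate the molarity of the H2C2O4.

n(LiOH) = 0.1136 x 0.03885 = 0.004413 mol.
At the final (second) equivalence point, 2 mol OH^- react per mol H2C2O4, so n(H2C2O4) = 0.004413 / 2 = 0.002207 mol.
[H2C2O4] = 0.002207 / 0.03053 L = 0.0723 M.

0.0723 M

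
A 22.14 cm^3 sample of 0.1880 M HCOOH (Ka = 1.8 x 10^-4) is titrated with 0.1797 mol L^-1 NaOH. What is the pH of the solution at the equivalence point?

n(HCOOH) = 0.1880 x 0.02214 = 0.004162 mol; V(NaOH) at equivalence = 0.004162/0.1797 = 0.02316 L.
At equivalence all the acid is converted to HCOO-; total volume = 0.02214 + 0.02316 = 0.04530 L, so [HCOO-] = 0.004162/0.04530 = 0.09188 M.
Kb = Kw/Ka = 1.0e-14 / 1.8 x 10^-4 = 5.56e-11.
[OH^-] = sqrt(Kb x [HCOO-]) = sqrt(5.56e-11 x 0.09188) = 2.26e-6 M.
pOH = 5.65, so pH = 14.00 - 5.65 = 8.35.

8.35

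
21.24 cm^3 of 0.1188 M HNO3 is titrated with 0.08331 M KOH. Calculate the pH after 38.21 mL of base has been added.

n(acid) = 0.1188 x 0.02124 = 0.002523 mol; n(KOH) added = 0.08331 x 0.03821 = 0.003183 mol.
Base is in excess by 0.003183 - 0.002523 = 0.0006600 mol in a total volume of 0.05945 L.
[OH^-] = 0.0006600/0.05945 = 0.01110 M, so pOH = 1.95 and pH = 14.00 - 1.95 = 12.05.

12.05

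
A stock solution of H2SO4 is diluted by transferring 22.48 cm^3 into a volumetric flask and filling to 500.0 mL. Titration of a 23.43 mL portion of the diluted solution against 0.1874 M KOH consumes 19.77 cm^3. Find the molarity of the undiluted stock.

1.76 M

n(KOH) = 0.1874 x 0.01977 = 0.003705 mol.
n(H2SO4) in the aliquot = 0.003705 x 1/2 = 0.001852 mol.
[diluted H2SO4] = 0.001852 / 0.02343 = 0.07906 M.
Dilution factor = 500.0/22.48 = 22.24, so [stock] = 0.07906 x 22.24 = 1.76 M.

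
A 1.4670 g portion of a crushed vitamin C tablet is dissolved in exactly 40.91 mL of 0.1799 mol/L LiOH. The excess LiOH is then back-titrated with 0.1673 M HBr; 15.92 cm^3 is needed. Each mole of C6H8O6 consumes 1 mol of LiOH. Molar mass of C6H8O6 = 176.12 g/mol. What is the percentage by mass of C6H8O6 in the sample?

Total n(LiOH) added = 0.1799 x 0.04091 = 0.007360 mol.
n(HBr) used = 0.1673 x 0.01592 = 0.002663 mol, which equals the excess n(LiOH).
So n(LiOH) consumed by the sample = 0.007360 - 0.002663 = 0.004696 mol.
n(C6H8O6) = 0.004696 / 1 = 0.004696 mol.
mass C6H8O6 = 0.004696 x 176.12 = 0.8271 g, so %C6H8O6 = 0.8271/1.4670 x 100 = 56.4%.

56.4%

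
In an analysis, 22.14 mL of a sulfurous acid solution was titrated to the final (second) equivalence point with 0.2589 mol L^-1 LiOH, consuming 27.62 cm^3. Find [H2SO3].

n(LiOH) = 0.2589 x 0.02762 = 0.007151 mol.
At the final (second) equivalence point, 2 mol OH^- react per mol H2SO3, so n(H2SO3) = 0.007151 / 2 = 0.003575 mol.
[H2SO3] = 0.003575 / 0.02214 L = 0.161 M.

0.161 M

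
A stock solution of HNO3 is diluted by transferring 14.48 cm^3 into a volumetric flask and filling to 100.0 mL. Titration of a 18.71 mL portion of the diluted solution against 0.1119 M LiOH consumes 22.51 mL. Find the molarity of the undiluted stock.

0.930 M

n(LiOH) = 0.1119 x 0.02251 = 0.002519 mol.
n(HNO3) in the aliquot = 0.002519 mol.
[diluted HNO3] = 0.002519 / 0.01871 = 0.1346 M.
Dilution factor = 100.0/14.48 = 6.906, so [stock] = 0.1346 x 6.906 = 0.930 M.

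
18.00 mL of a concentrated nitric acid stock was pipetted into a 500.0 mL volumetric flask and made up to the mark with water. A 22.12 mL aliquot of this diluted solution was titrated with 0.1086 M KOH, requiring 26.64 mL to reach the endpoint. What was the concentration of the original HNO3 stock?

n(KOH) = 0.1086 x 0.02664 = 0.002893 mol.
n(HNO3) in the aliquot = 0.002893 mol.
[diluted HNO3] = 0.002893 / 0.02212 = 0.1308 M.
Dilution factor = 500.0/18.00 = 27.78, so [stock] = 0.1308 x 27.78 = 3.63 M.

3.63 M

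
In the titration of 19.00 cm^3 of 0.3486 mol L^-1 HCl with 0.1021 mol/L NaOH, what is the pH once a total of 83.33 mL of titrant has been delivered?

12.27

n(acid) = 0.3486 x 0.01900 = 0.006623 mol; n(NaOH) added = 0.1021 x 0.08333 = 0.008508 mol.
Base is in excess by 0.008508 - 0.006623 = 0.001885 mol in a total volume of 0.1023 L.
[OH^-] = 0.001885/0.1023 = 0.01842 M, so pOH = 1.73 and pH = 14.00 - 1.73 = 12.27.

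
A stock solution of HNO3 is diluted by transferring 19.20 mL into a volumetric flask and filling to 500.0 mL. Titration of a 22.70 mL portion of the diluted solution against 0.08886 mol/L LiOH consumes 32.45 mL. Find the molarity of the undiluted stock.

3.31 M

n(LiOH) = 0.08886 x 0.03245 = 0.002884 mol.
n(HNO3) in the aliquot = 0.002884 mol.
[diluted HNO3] = 0.002884 / 0.02270 = 0.1270 M.
Dilution factor = 500.0/19.20 = 26.04, so [stock] = 0.1270 x 26.04 = 3.31 M.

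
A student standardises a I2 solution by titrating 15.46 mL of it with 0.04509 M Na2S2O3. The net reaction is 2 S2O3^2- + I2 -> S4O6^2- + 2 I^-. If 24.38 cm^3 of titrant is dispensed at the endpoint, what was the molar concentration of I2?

n(Na2S2O3) = 0.04509 x 0.02438 = 0.001099 mol.
From the balanced equation, 2 mol Na2S2O3 reacts with 1 mol I2, so n(I2) = 0.001099 x 1/2 = 0.0005496 mol.
[I2] = 0.0005496 / 0.01546 L = 0.0356 M.

0.0356 M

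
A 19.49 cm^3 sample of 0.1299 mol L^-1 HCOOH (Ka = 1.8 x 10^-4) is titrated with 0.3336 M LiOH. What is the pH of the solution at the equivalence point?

n(HCOOH) = 0.1299 x 0.01949 = 0.002532 mol; V(LiOH) at equivalence = 0.002532/0.3336 = 0.007589 L.
At equivalence all the acid is converted to HCOO-; total volume = 0.01949 + 0.007589 = 0.02708 L, so [HCOO-] = 0.002532/0.02708 = 0.09349 M.
Kb = Kw/Ka = 1.0e-14 / 1.8 x 10^-4 = 5.56e-11.
[OH^-] = sqrt(Kb x [HCOO-]) = sqrt(5.56e-11 x 0.09349) = 2.28e-6 M.
pOH = 5.64, so pH = 14.00 - 5.64 = 8.36.

8.36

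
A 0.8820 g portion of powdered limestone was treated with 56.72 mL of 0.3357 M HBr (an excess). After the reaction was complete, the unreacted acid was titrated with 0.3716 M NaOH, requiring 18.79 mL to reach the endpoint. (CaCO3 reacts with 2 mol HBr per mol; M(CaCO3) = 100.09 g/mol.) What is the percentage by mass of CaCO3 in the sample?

68.4%

Total n(HBr) added = 0.3357 x 0.05672 = 0.01904 mol.
n(NaOH) used = 0.3716 x 0.01879 = 0.006982 mol, which equals the excess n(HBr).
So n(HBr) consumed by the sample = 0.01904 - 0.006982 = 0.01206 mol.
n(CaCO3) = 0.01206 / 2 = 0.006029 mol.
mass CaCO3 = 0.006029 x 100.09 = 0.6035 g, so %CaCO3 = 0.6035/0.8820 x 100 = 68.4%.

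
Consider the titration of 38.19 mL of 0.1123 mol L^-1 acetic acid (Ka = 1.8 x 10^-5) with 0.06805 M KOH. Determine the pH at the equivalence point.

n(CH3COOH) = 0.1123 x 0.03819 = 0.004289 mol; V(KOH) at equivalence = 0.004289/0.06805 = 0.06302 L.
At equivalence all the acid is converted to CH3COO-; total volume = 0.03819 + 0.06302 = 0.1012 L, so [CH3COO-] = 0.004289/0.1012 = 0.04237 M.
Kb = Kw/Ka = 1.0e-14 / 1.8 x 10^-5 = 5.56e-10.
[OH^-] = sqrt(Kb x [CH3COO-]) = sqrt(5.56e-10 x 0.04237) = 4.85e-6 M.
pOH = 5.31, so pH = 14.00 - 5.31 = 8.69.

8.69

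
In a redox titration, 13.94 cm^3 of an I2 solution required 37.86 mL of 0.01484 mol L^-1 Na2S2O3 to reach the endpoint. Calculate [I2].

0.0202 M

n(Na2S2O3) = 0.01484 x 0.03786 = 0.0005618 mol.
From the balanced equation, 2 mol Na2S2O3 reacts with 1 mol I2, so n(I2) = 0.0005618 x 1/2 = 0.0002809 mol.
[I2] = 0.0002809 / 0.01394 L = 0.0202 M.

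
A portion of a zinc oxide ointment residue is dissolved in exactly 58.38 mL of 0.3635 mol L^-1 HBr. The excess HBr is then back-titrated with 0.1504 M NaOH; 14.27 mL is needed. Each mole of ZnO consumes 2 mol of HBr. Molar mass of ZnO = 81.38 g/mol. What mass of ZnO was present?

Total n(HBr) added = 0.3635 x 0.05838 = 0.02122 mol.
n(NaOH) used = 0.1504 x 0.01427 = 0.002146 mol, which equals the excess n(HBr).
So n(HBr) consumed by the sample = 0.02122 - 0.002146 = 0.01907 mol.
n(ZnO) = 0.01907 / 2 = 0.009537 mol.
mass = 0.009537 mol x 81.38 g/mol = 0.776 g.

0.776 g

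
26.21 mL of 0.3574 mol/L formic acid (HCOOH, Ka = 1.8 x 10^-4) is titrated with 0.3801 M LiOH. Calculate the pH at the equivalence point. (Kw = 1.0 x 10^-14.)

n(HCOOH) = 0.3574 x 0.02621 = 0.009367 mol; V(LiOH) at equivalence = 0.009367/0.3801 = 0.02464 L.
At equivalence all the acid is converted to HCOO-; total volume = 0.02621 + 0.02464 = 0.05085 L, so [HCOO-] = 0.009367/0.05085 = 0.1842 M.
Kb = Kw/Ka = 1.0e-14 / 1.8 x 10^-4 = 5.56e-11.
[OH^-] = sqrt(Kb x [HCOO-]) = sqrt(5.56e-11 x 0.1842) = 3.20e-6 M.
pOH = 5.49, so pH = 14.00 - 5.49 = 8.51.

8.51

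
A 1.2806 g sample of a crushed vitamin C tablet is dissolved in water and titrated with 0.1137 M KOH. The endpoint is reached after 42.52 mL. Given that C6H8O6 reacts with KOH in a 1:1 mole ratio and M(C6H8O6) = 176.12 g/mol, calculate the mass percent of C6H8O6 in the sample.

n(KOH) = 0.1137 x 0.04252 = 0.004835 mol.
n(C6H8O6) = 0.004835 / 1 = 0.004835 mol.
mass of C6H8O6 = 0.004835 x 176.12 = 0.8515 g.
% purity = 0.8515 / 1.2806 x 100 = 66.5%.

66.5%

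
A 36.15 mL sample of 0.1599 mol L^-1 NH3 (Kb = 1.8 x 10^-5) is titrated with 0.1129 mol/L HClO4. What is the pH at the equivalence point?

n(NH3) = 0.1599 x 0.03615 = 0.005780 mol; V(HClO4) at equivalence = 0.005780/0.1129 = 0.05120 L.
At equivalence the base is fully converted to NH4+; total volume = 0.08735 L, so [NH4+] = 0.005780/0.08735 = 0.06618 M.
Ka(NH4+) = Kw/Kb = 1.0e-14 / 1.8 x 10^-5 = 5.56e-10.
[H^+] = sqrt(Ka x [NH4+]) = sqrt(5.56e-10 x 0.06618) = 6.06e-6 M.
pH = -log(6.06e-6) = 5.22.

5.22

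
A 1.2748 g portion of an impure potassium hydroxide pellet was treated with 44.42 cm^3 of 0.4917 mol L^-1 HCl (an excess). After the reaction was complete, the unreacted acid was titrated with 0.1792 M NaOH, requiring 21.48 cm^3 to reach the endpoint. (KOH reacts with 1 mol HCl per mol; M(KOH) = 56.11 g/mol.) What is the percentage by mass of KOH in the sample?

79.2%

Total n(HCl) added = 0.4917 x 0.04442 = 0.02184 mol.
n(NaOH) used = 0.1792 x 0.02148 = 0.003849 mol, which equals the excess n(HCl).
So n(HCl) consumed by the sample = 0.02184 - 0.003849 = 0.01799 mol.
n(KOH) = 0.01799 / 1 = 0.01799 mol.
mass KOH = 0.01799 x 56.11 = 1.010 g, so %KOH = 1.010/1.2748 x 100 = 79.2%.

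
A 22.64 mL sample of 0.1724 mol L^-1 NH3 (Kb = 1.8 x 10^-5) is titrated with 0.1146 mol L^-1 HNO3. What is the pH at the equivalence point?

n(NH3) = 0.1724 x 0.02264 = 0.003903 mol; V(HNO3) at equivalence = 0.003903/0.1146 = 0.03406 L.
At equivalence the base is fully converted to NH4+; total volume = 0.05670 L, so [NH4+] = 0.003903/0.05670 = 0.06884 M.
Ka(NH4+) = Kw/Kb = 1.0e-14 / 1.8 x 10^-5 = 5.56e-10.
[H^+] = sqrt(Ka x [NH4+]) = sqrt(5.56e-10 x 0.06884) = 6.18e-6 M.
pH = -log(6.18e-6) = 5.21.

5.21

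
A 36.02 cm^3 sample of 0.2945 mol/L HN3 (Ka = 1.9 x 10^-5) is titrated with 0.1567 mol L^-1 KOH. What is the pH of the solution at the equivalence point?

8.87

n(HN3) = 0.2945 x 0.03602 = 0.01061 mol; V(KOH) at equivalence = 0.01061/0.1567 = 0.06770 L.
At equivalence all the acid is converted to N3-; total volume = 0.03602 + 0.06770 = 0.1037 L, so [N3-] = 0.01061/0.1037 = 0.1023 M.
Kb = Kw/Ka = 1.0e-14 / 1.9 x 10^-5 = 5.26e-10.
[OH^-] = sqrt(Kb x [N3-]) = sqrt(5.26e-10 x 0.1023) = 7.34e-6 M.
pOH = 5.13, so pH = 14.00 - 5.13 = 8.87.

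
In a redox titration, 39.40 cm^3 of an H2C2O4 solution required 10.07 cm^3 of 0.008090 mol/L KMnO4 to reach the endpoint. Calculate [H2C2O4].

0.00517 M

n(KMnO4) = 0.008090 x 0.01007 = 8.147e-5 mol.
From the balanced equation, 2 mol KMnO4 reacts with 5 mol H2C2O4, so n(H2C2O4) = 8.147e-5 x 5/2 = 0.0002037 mol.
[H2C2O4] = 0.0002037 / 0.03940 L = 0.00517 M.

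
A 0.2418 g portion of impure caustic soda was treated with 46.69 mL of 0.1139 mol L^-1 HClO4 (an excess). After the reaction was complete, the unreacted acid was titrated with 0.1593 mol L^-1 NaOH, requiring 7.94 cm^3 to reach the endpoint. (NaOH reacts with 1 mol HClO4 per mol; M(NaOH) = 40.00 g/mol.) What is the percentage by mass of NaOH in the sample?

Total n(HClO4) added = 0.1139 x 0.04669 = 0.005318 mol.
n(NaOH) used = 0.1593 x 0.007940 = 0.001265 mol, which equals the excess n(HClO4).
So n(HClO4) consumed by the sample = 0.005318 - 0.001265 = 0.004053 mol.
n(NaOH) = 0.004053 / 1 = 0.004053 mol.
mass NaOH = 0.004053 x 40.00 = 0.1621 g, so %NaOH = 0.1621/0.2418 x 100 = 67.0%.

67.0%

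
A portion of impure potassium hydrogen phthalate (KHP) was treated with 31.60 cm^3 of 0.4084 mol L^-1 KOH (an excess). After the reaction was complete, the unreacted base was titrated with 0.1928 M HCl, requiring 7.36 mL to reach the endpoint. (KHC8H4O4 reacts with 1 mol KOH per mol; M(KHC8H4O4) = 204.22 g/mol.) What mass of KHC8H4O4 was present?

Total n(KOH) added = 0.4084 x 0.03160 = 0.01291 mol.
n(HCl) used = 0.1928 x 0.007360 = 0.001419 mol, which equals the excess n(KOH).
So n(KOH) consumed by the sample = 0.01291 - 0.001419 = 0.01149 mol.
n(KHC8H4O4) = 0.01149 / 1 = 0.01149 mol.
mass = 0.01149 mol x 204.22 g/mol = 2.35 g.

2.35 g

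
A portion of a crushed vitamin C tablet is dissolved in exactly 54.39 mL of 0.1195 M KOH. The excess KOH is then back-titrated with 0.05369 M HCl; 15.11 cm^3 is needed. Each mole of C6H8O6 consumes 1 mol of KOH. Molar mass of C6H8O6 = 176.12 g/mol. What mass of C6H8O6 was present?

1.00 g

Total n(KOH) added = 0.1195 x 0.05439 = 0.006500 mol.
n(HCl) used = 0.05369 x 0.01511 = 0.0008113 mol, which equals the excess n(KOH).
So n(KOH) consumed by the sample = 0.006500 - 0.0008113 = 0.005688 mol.
n(C6H8O6) = 0.005688 / 1 = 0.005688 mol.
mass = 0.005688 mol x 176.12 g/mol = 1.00 g.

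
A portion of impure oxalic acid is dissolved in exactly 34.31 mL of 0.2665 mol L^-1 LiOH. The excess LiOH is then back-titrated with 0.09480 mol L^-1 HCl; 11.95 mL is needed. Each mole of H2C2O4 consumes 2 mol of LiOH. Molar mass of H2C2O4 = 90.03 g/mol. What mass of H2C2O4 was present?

0.361 g

Total n(LiOH) added = 0.2665 x 0.03431 = 0.009144 mol.
n(HCl) used = 0.09480 x 0.01195 = 0.001133 mol, which equals the excess n(LiOH).
So n(LiOH) consumed by the sample = 0.009144 - 0.001133 = 0.008011 mol.
n(H2C2O4) = 0.008011 / 2 = 0.004005 mol.
mass = 0.004005 mol x 90.03 g/mol = 0.361 g.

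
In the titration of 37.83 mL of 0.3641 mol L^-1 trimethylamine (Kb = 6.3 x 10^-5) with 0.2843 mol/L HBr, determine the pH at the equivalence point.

n((CH3)3N) = 0.3641 x 0.03783 = 0.01377 mol; V(HBr) at equivalence = 0.01377/0.2843 = 0.04845 L.
At equivalence the base is fully converted to (CH3)3NH+; total volume = 0.08628 L, so [(CH3)3NH+] = 0.01377/0.08628 = 0.1596 M.
Ka((CH3)3NH+) = Kw/Kb = 1.0e-14 / 6.3 x 10^-5 = 1.59e-10.
[H^+] = sqrt(Ka x [(CH3)3NH+]) = sqrt(1.59e-10 x 0.1596) = 5.03e-6 M.
pH = -log(5.03e-6) = 5.30.

5.30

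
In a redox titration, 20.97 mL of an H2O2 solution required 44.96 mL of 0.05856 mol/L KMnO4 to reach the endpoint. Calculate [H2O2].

n(KMnO4) = 0.05856 x 0.04496 = 0.002633 mol.
From the balanced equation, 2 mol KMnO4 reacts with 5 mol H2O2, so n(H2O2) = 0.002633 x 5/2 = 0.006582 mol.
[H2O2] = 0.006582 / 0.02097 L = 0.314 M.

0.314 M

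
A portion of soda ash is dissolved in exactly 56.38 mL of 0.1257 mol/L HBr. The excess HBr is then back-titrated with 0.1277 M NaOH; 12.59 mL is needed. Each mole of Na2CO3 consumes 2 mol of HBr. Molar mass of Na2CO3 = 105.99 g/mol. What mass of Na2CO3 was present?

Total n(HBr) added = 0.1257 x 0.05638 = 0.007087 mol.
n(NaOH) used = 0.1277 x 0.01259 = 0.001608 mol, which equals the excess n(HBr).
So n(HBr) consumed by the sample = 0.007087 - 0.001608 = 0.005479 mol.
n(Na2CO3) = 0.005479 / 2 = 0.002740 mol.
mass = 0.002740 mol x 105.99 g/mol = 0.290 g.

0.290 g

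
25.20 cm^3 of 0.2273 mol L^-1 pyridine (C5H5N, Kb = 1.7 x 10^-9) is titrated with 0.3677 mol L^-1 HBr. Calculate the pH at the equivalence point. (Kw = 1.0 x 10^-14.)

3.04

n(C5H5N) = 0.2273 x 0.02520 = 0.005728 mol; V(HBr) at equivalence = 0.005728/0.3677 = 0.01558 L.
At equivalence the base is fully converted to C5H5NH+; total volume = 0.04078 L, so [C5H5NH+] = 0.005728/0.04078 = 0.1405 M.
Ka(C5H5NH+) = Kw/Kb = 1.0e-14 / 1.7 x 10^-9 = 5.88e-6.
[H^+] = sqrt(Ka x [C5H5NH+]) = sqrt(5.88e-6 x 0.1405) = 0.000909 M.
pH = -log(0.000909) = 3.04.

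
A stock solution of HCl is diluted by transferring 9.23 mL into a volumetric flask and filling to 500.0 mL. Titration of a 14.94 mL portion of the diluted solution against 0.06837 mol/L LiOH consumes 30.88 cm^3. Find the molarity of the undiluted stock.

n(LiOH) = 0.06837 x 0.03088 = 0.002111 mol.
n(HCl) in the aliquot = 0.002111 mol.
[diluted HCl] = 0.002111 / 0.01494 = 0.1413 M.
Dilution factor = 500.0/9.230 = 54.17, so [stock] = 0.1413 x 54.17 = 7.66 M.

7.66 M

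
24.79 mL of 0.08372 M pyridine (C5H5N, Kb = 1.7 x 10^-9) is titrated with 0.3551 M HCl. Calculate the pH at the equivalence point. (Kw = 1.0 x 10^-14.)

n(C5H5N) = 0.08372 x 0.02479 = 0.002075 mol; V(HCl) at equivalence = 0.002075/0.3551 = 0.005845 L.
At equivalence the base is fully converted to C5H5NH+; total volume = 0.03063 L, so [C5H5NH+] = 0.002075/0.03063 = 0.06775 M.
Ka(C5H5NH+) = Kw/Kb = 1.0e-14 / 1.7 x 10^-9 = 5.88e-6.
[H^+] = sqrt(Ka x [C5H5NH+]) = sqrt(5.88e-6 x 0.06775) = 0.000631 M.
pH = -log(0.000631) = 3.20.

3.20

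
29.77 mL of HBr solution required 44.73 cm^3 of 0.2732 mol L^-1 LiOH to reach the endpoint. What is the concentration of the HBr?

n(LiOH) delivered = 0.2732 x 0.04473 = 0.01222 mol.
For a 1:1 reaction, n(HBr) = 0.01222 mol.
[HBr] = 0.01222 mol / 0.02977 L = 0.410 M.

0.410 M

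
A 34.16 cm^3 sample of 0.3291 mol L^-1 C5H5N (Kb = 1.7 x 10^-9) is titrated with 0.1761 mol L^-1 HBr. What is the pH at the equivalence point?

3.09

n(C5H5N) = 0.3291 x 0.03416 = 0.01124 mol; V(HBr) at equivalence = 0.01124/0.1761 = 0.06384 L.
At equivalence the base is fully converted to C5H5NH+; total volume = 0.09800 L, so [C5H5NH+] = 0.01124/0.09800 = 0.1147 M.
Ka(C5H5NH+) = Kw/Kb = 1.0e-14 / 1.7 x 10^-9 = 5.88e-6.
[H^+] = sqrt(Ka x [C5H5NH+]) = sqrt(5.88e-6 x 0.1147) = 0.000821 M.
pH = -log(0.000821) = 3.09.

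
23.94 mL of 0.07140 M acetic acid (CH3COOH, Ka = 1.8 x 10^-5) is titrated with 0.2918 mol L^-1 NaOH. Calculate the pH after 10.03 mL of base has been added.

12.55

n(acid) = 0.07140 x 0.02394 = 0.001709 mol; n(NaOH) added = 0.2918 x 0.01003 = 0.002927 mol.
Base is in excess by 0.002927 - 0.001709 = 0.001217 mol in a total volume of 0.03397 L.
[OH^-] = 0.001217/0.03397 = 0.03584 M, so pOH = 1.45 and pH = 14.00 - 1.45 = 12.55.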